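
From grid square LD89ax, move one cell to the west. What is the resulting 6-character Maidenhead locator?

Longitude subsquare a = 0; −1 → -1, wraps to 23 = x, carry into square.
Longitude square 8; −1 → 7.
The latitude characters are unchanged.

LD79xx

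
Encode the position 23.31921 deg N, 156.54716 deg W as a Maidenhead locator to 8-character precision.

BL13rh46

Offset from 180°W / 90°S: lon 23.45284°, lat 113.31921°.
Field: lon ⌊23.45284/20⌋ = 1 → B; lat ⌊113.31921/10⌋ = 11 → L.
Square: lon ⌊3.45284/2⌋ = 1; lat ⌊3.31921/1⌋ = 3.
Subsquare: lon ⌊1.45284/0.0833333⌋ = 17 → r; lat ⌊0.31921/0.0416667⌋ = 7 → h.
Extended square: lon ⌊0.03617/0.00833333⌋ = 4; lat ⌊0.02754/0.00416667⌋ = 6.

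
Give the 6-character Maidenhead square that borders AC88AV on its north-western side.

AC78xw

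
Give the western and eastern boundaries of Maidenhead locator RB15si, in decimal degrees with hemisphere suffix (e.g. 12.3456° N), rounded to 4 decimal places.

Field R=17, B=1: +17·20° lon, +1·10° lat → SW at lon 160°, lat -80°.
Square 1, 5: +1·2° lon, +5·1° lat → SW at lon 162°, lat -75°.
Subsquare s=18, i=8: +18·0.0833333° lon, +8·0.0416667° lat → SW at lon 163.5°, lat -74.6667°.
Cell spans 0.0833333° lon × 0.0416667° lat.
west 163.5000° E, east 163.5833° E.

163.5000° E, 163.5833° E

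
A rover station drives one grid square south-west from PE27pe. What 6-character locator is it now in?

PE27od

Longitude subsquare p = 15; −1 → 14 = o.
Latitude subsquare e = 4; −1 → 3 = d.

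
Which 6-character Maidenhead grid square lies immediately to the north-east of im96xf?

JM06ag

Longitude subsquare x = 23; +1 → 24, wraps to 0 = a, carry into square.
Longitude square 9; +1 → 10, wraps to 0, carry into field.
Longitude field I = 8; +1 → 9 = J.
Latitude subsquare f = 5; +1 → 6 = g.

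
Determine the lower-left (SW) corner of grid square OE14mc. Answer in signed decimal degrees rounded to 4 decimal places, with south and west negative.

Field O=14, E=4: +14·20° lon, +4·10° lat → SW at lon 100°, lat -50°.
Square 1, 4: +1·2° lon, +4·1° lat → SW at lon 102°, lat -46°.
Subsquare m=12, c=2: +12·0.0833333° lon, +2·0.0416667° lat → SW at lon 103°, lat -45.9167°.
latitude -45.9167, longitude 103.0000.

-45.9167, 103.0000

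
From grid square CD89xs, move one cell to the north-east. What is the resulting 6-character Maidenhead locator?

CD99at

Longitude subsquare x = 23; +1 → 24, wraps to 0 = a, carry into square.
Longitude square 8; +1 → 9.
Latitude subsquare s = 18; +1 → 19 = t.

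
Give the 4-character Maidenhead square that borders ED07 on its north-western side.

DD98

Longitude square 0; −1 → -1, wraps to 9, carry into field.
Longitude field E = 4; −1 → 3 = D.
Latitude square 7; +1 → 8.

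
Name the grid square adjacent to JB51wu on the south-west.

Longitude subsquare w = 22; −1 → 21 = v.
Latitude subsquare u = 20; −1 → 19 = t.

JB51vt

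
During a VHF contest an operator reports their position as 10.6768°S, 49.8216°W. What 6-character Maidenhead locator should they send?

GH59ch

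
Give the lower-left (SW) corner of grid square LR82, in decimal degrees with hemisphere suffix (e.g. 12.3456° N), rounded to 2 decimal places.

Field L=11, R=17: +11·20° lon, +17·10° lat → SW at lon 40°, lat 80°.
Square 8, 2: +8·2° lon, +2·1° lat → SW at lon 56°, lat 82°.
latitude 82.00° N, longitude 56.00° E.

82.00° N, 56.00° E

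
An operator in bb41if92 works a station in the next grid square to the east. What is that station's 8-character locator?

Longitude extended square 9; +1 → 10, wraps to 0, carry into subsquare.
Longitude subsquare i = 8; +1 → 9 = j.
The latitude characters are unchanged.

BB41jf02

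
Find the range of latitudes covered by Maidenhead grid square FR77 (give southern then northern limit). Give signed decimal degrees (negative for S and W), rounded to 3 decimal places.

Field F=5, R=17: +5·20° lon, +17·10° lat → SW at lon -80°, lat 80°.
Square 7, 7: +7·2° lon, +7·1° lat → SW at lon -66°, lat 87°.
Cell spans 2° lon × 1° lat.
south 87.000, north 88.000.

87.000, 88.000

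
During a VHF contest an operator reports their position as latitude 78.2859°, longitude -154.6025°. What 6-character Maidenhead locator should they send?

BQ28qg

Shift to the Maidenhead origin (180°W, 90°S): lon 25.3975, lat 168.2859.
Field (20°×10°, letters A–R): lon ⌊25.3975/20⌋ = 1 → B; lat ⌊168.2859/10⌋ = 16 → Q.
Square (2°×1°, digits 0–9): lon ⌊5.3975/2⌋ = 2; lat ⌊8.2859/1⌋ = 8.
Subsquare (5′×2.5′, letters a–x): lon ⌊1.3975/0.0833333⌋ = 16 → q; lat ⌊0.2859/0.0416667⌋ = 6 → g.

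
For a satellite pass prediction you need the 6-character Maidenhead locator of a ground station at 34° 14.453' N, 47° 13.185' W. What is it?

GM64jf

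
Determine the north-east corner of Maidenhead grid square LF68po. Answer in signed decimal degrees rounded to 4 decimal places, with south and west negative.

-31.3750, 53.3333

Field L=11, F=5: +11·20° lon, +5·10° lat → SW at lon 40°, lat -40°.
Square 6, 8: +6·2° lon, +8·1° lat → SW at lon 52°, lat -32°.
Subsquare p=15, o=14: +15·0.0833333° lon, +14·0.0416667° lat → SW at lon 53.25°, lat -31.4167°.
Cell spans 0.0833333° lon × 0.0416667° lat. NE corner is SW corner plus one full cell.
latitude -31.3750, longitude 53.3333.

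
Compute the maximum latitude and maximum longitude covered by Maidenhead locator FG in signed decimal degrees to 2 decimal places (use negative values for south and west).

-20.00, -60.00

Field F=5, G=6: +5·20° lon, +6·10° lat → SW at lon -80°, lat -30°.
Cell spans 20° lon × 10° lat. NE corner is SW corner plus one full cell.
latitude -20.00, longitude -60.00.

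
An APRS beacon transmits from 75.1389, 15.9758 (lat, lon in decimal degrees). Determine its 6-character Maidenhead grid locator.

JQ75xd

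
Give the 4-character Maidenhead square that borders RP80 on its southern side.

RO89

Latitude square 0; −1 → -1, wraps to 9, carry into field.
Latitude field P = 15; −1 → 14 = O.
The longitude characters are unchanged.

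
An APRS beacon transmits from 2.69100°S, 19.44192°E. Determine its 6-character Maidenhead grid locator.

JI97rh

Offset from 180°W / 90°S: lon 199.4419°, lat 87.3090°.
Field: 199.4419/20 → 9 → J, 87.3090/10 → 8 → I; chars JI.
Square: 19.4419/2 → 9, 7.3090/1 → 7; chars 97.
Subsquare: 1.4419/0.0833333 → 17 → r, 0.3090/0.0416667 → 7 → h; chars rh.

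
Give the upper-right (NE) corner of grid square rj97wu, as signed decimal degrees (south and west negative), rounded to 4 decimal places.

Field R=17, J=9: +17·20° lon, +9·10° lat → SW at lon 160°, lat 0°.
Square 9, 7: +9·2° lon, +7·1° lat → SW at lon 178°, lat 7°.
Subsquare w=22, u=20: +22·0.0833333° lon, +20·0.0416667° lat → SW at lon 179.833°, lat 7.83333°.
Cell spans 0.0833333° lon × 0.0416667° lat. NE corner is SW corner plus one full cell.
latitude 7.8750, longitude 179.9167.

7.8750, 179.9167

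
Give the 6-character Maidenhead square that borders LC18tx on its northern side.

LC19ta

Latitude subsquare x = 23; +1 → 24, wraps to 0 = a, carry into square.
Latitude square 8; +1 → 9.
The longitude characters are unchanged.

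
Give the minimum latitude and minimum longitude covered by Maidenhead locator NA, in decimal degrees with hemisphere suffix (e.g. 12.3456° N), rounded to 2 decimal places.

90.00° S, 80.00° E

Field N=13, A=0: +13·20° lon, +0·10° lat → SW at lon 80°, lat -90°.
latitude 90.00° S, longitude 80.00° E.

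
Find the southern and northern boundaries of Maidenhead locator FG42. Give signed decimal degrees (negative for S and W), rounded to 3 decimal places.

Field F=5, G=6: +5·20° lon, +6·10° lat → SW at lon -80°, lat -30°.
Square 4, 2: +4·2° lon, +2·1° lat → SW at lon -72°, lat -28°.
Cell spans 2° lon × 1° lat.
south -28.000, north -27.000.

-28.000, -27.000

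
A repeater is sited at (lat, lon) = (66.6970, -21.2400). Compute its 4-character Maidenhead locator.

HP96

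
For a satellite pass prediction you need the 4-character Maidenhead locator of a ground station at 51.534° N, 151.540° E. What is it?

Shift to the Maidenhead origin (180°W, 90°S): lon 331.54, lat 141.53.
Field: 331.54/20 → 16 → Q, 141.53/10 → 14 → O; chars QO.
Square: 11.54/2 → 5, 1.53/1 → 1; chars 51.

QO51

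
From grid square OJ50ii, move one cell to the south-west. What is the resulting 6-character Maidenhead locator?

OJ50hh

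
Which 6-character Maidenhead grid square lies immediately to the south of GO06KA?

GO05kx

Latitude subsquare a = 0; −1 → -1, wraps to 23 = x, carry into square.
Latitude square 6; −1 → 5.
The longitude characters are unchanged.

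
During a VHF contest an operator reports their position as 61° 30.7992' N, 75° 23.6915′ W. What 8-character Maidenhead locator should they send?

FP21hm23

Add 180° to longitude and 90° to latitude: 104.60514, 151.51332.
Field (20°×10°, letters A–R): lon ⌊104.60514/20⌋ = 5 → F; lat ⌊151.51332/10⌋ = 15 → P.
Square (2°×1°, digits 0–9): lon ⌊4.60514/2⌋ = 2; lat ⌊1.51332/1⌋ = 1.
Subsquare (5′×2.5′, letters a–x): lon ⌊0.60514/0.0833333⌋ = 7 → h; lat ⌊0.51332/0.0416667⌋ = 12 → m.
Extended square (30″×15″, digits 0–9): lon ⌊0.02181/0.00833333⌋ = 2; lat ⌊0.01332/0.00416667⌋ = 3.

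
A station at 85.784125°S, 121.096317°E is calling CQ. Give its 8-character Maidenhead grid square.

Add 180° to longitude and 90° to latitude: 301.09632, 4.21587.
Field: lon ⌊301.09632/20⌋ = 15 → P; lat ⌊4.21587/10⌋ = 0 → A.
Square: lon ⌊1.09632/2⌋ = 0; lat ⌊4.21587/1⌋ = 4.
Subsquare: lon ⌊1.09632/0.0833333⌋ = 13 → n; lat ⌊0.21587/0.0416667⌋ = 5 → f.
Extended square: lon ⌊0.01298/0.00833333⌋ = 1; lat ⌊0.00754/0.00416667⌋ = 1.

PA04nf11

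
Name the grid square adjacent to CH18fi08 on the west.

CH18ei98

Longitude extended square 0; −1 → -1, wraps to 9, carry into subsquare.
Longitude subsquare f = 5; −1 → 4 = e.
The latitude characters are unchanged.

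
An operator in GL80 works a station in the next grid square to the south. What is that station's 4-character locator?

GK89

Latitude square 0; −1 → -1, wraps to 9, carry into field.
Latitude field L = 11; −1 → 10 = K.
The longitude characters are unchanged.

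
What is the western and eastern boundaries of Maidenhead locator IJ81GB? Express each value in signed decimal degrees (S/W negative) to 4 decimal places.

-3.5000, -3.4167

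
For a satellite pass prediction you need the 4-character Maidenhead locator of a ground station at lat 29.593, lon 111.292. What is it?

OL59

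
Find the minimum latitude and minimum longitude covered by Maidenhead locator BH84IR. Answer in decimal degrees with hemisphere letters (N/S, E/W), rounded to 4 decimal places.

Field B=1, H=7: +1·20° lon, +7·10° lat → SW at lon -160°, lat -20°.
Square 8, 4: +8·2° lon, +4·1° lat → SW at lon -144°, lat -16°.
Subsquare i=8, r=17: +8·0.0833333° lon, +17·0.0416667° lat → SW at lon -143.333°, lat -15.2917°.
latitude 15.2917° S, longitude 143.3333° W.

15.2917° S, 143.3333° W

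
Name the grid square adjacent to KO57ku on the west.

KO57ju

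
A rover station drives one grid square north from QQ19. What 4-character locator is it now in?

Latitude square 9; +1 → 10, wraps to 0, carry into field.
Latitude field Q = 16; +1 → 17 = R.
The longitude characters are unchanged.

QR10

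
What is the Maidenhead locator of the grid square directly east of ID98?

Longitude square 9; +1 → 10, wraps to 0, carry into field.
Longitude field I = 8; +1 → 9 = J.
The latitude characters are unchanged.

JD08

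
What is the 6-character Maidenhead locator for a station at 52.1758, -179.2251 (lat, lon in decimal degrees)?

AO02je

Add 180° to longitude and 90° to latitude: 0.7749, 142.1758.
Field: 0.7749/20 → 0 → A, 142.1758/10 → 14 → O; chars AO.
Square: 0.7749/2 → 0, 2.1758/1 → 2; chars 02.
Subsquare: 0.7749/0.0833333 → 9 → j, 0.1758/0.0416667 → 4 → e; chars je.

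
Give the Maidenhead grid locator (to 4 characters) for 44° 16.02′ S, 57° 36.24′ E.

Add 180° to longitude and 90° to latitude: 237.60, 45.73.
Field: 237.60/20 → 11 → L, 45.73/10 → 4 → E; chars LE.
Square: 17.60/2 → 8, 5.73/1 → 5; chars 85.

LE85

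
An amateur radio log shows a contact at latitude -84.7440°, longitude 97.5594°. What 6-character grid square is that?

NA85sg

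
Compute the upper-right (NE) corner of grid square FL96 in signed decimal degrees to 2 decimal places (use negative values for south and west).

Field F=5, L=11: +5·20° lon, +11·10° lat → SW at lon -80°, lat 20°.
Square 9, 6: +9·2° lon, +6·1° lat → SW at lon -62°, lat 26°.
Cell spans 2° lon × 1° lat. NE corner is SW corner plus one full cell.
latitude 27.00, longitude -60.00.

27.00, -60.00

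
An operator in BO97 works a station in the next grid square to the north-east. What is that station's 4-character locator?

CO08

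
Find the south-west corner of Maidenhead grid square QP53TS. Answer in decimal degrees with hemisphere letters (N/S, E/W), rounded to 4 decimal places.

Field Q=16, P=15: +16·20° lon, +15·10° lat → SW at lon 140°, lat 60°.
Square 5, 3: +5·2° lon, +3·1° lat → SW at lon 150°, lat 63°.
Subsquare t=19, s=18: +19·0.0833333° lon, +18·0.0416667° lat → SW at lon 151.583°, lat 63.75°.
latitude 63.7500° N, longitude 151.5833° E.

63.7500° N, 151.5833° E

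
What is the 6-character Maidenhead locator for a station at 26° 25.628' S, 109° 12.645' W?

DG53jn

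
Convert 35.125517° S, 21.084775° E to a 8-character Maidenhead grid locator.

KF04nu09

Offset from 180°W / 90°S: lon 201.08478°, lat 54.87448°.
Field: 201.08478/20 → 10 → K, 54.87448/10 → 5 → F; chars KF.
Square: 1.08478/2 → 0, 4.87448/1 → 4; chars 04.
Subsquare: 1.08478/0.0833333 → 13 → n, 0.87448/0.0416667 → 20 → u; chars nu.
Extended square: 0.00144/0.00833333 → 0, 0.04115/0.00416667 → 9; chars 09.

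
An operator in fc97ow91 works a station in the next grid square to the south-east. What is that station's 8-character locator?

Longitude extended square 9; +1 → 10, wraps to 0, carry into subsquare.
Longitude subsquare o = 14; +1 → 15 = p.
Latitude extended square 1; −1 → 0.

FC97pw00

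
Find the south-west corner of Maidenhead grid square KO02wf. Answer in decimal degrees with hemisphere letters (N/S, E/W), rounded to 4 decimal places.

Field K=10, O=14: +10·20° lon, +14·10° lat → SW at lon 20°, lat 50°.
Square 0, 2: +0·2° lon, +2·1° lat → SW at lon 20°, lat 52°.
Subsquare w=22, f=5: +22·0.0833333° lon, +5·0.0416667° lat → SW at lon 21.8333°, lat 52.2083°.
latitude 52.2083° N, longitude 21.8333° E.

52.2083° N, 21.8333° E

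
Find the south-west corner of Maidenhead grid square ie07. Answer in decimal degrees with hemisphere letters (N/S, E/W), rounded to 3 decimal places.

43.000° S, 20.000° W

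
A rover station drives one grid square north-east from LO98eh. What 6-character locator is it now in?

LO98fi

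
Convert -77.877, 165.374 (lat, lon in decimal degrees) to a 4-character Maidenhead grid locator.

Shift to the Maidenhead origin (180°W, 90°S): lon 345.37, lat 12.12.
Field (20°×10°, letters A–R): lon ⌊345.37/20⌋ = 17 → R; lat ⌊12.12/10⌋ = 1 → B.
Square (2°×1°, digits 0–9): lon ⌊5.37/2⌋ = 2; lat ⌊2.12/1⌋ = 2.

RB22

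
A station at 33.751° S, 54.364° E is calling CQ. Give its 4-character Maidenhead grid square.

Offset from 180°W / 90°S: lon 234.36°, lat 56.25°.
Field: lon ⌊234.36/20⌋ = 11 → L; lat ⌊56.25/10⌋ = 5 → F.
Square: lon ⌊14.36/2⌋ = 7; lat ⌊6.25/1⌋ = 6.

LF76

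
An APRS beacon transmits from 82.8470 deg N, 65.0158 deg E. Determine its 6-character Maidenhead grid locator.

Shift to the Maidenhead origin (180°W, 90°S): lon 245.0158, lat 172.8470.
Field (20°×10°, letters A–R): 245.0158/20 → 12 → M, 172.8470/10 → 17 → R; chars MR.
Square (2°×1°, digits 0–9): 5.0158/2 → 2, 2.8470/1 → 2; chars 22.
Subsquare (5′×2.5′, letters a–x): 1.0158/0.0833333 → 12 → m, 0.8470/0.0416667 → 20 → u; chars mu.

MR22mu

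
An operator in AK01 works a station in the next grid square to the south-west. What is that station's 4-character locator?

RK90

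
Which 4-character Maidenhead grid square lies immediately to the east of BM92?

CM02

Longitude square 9; +1 → 10, wraps to 0, carry into field.
Longitude field B = 1; +1 → 2 = C.
The latitude characters are unchanged.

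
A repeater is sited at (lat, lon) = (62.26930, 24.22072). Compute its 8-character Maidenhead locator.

Shift to the Maidenhead origin (180°W, 90°S): lon 204.22072, lat 152.26930.
Field: lon ⌊204.22072/20⌋ = 10 → K; lat ⌊152.26930/10⌋ = 15 → P.
Square: lon ⌊4.22072/2⌋ = 2; lat ⌊2.26930/1⌋ = 2.
Subsquare: lon ⌊0.22072/0.0833333⌋ = 2 → c; lat ⌊0.26930/0.0416667⌋ = 6 → g.
Extended square: lon ⌊0.05405/0.00833333⌋ = 6; lat ⌊0.01930/0.00416667⌋ = 4.

KP22cg64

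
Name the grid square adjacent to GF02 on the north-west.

FF93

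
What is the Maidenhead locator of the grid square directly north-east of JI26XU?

Longitude subsquare x = 23; +1 → 24, wraps to 0 = a, carry into square.
Longitude square 2; +1 → 3.
Latitude subsquare u = 20; +1 → 21 = v.

JI36av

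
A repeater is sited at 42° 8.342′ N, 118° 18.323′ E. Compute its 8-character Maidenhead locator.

ON92dd63

Add 180° to longitude and 90° to latitude: 298.30538, 132.13903.
Field (20°×10°, letters A–R): 298.30538/20 → 14 → O, 132.13903/10 → 13 → N; chars ON.
Square (2°×1°, digits 0–9): 18.30538/2 → 9, 2.13903/1 → 2; chars 92.
Subsquare (5′×2.5′, letters a–x): 0.30538/0.0833333 → 3 → d, 0.13903/0.0416667 → 3 → d; chars dd.
Extended square (30″×15″, digits 0–9): 0.05538/0.00833333 → 6, 0.01403/0.00416667 → 3; chars 63.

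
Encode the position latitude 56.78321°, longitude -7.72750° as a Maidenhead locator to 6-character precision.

Offset from 180°W / 90°S: lon 172.2725°, lat 146.7832°.
Field: lon ⌊172.2725/20⌋ = 8 → I; lat ⌊146.7832/10⌋ = 14 → O.
Square: lon ⌊12.2725/2⌋ = 6; lat ⌊6.7832/1⌋ = 6.
Subsquare: lon ⌊0.2725/0.0833333⌋ = 3 → d; lat ⌊0.7832/0.0416667⌋ = 18 → s.

IO66ds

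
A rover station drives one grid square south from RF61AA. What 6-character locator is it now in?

Latitude subsquare a = 0; −1 → -1, wraps to 23 = x, carry into square.
Latitude square 1; −1 → 0.
The longitude characters are unchanged.

RF60ax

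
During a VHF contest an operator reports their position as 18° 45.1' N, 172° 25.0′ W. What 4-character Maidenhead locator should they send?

AK38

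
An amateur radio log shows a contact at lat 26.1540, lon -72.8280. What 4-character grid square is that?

Shift to the Maidenhead origin (180°W, 90°S): lon 107.17, lat 116.15.
Field (20°×10°, letters A–R): lon ⌊107.17/20⌋ = 5 → F; lat ⌊116.15/10⌋ = 11 → L.
Square (2°×1°, digits 0–9): lon ⌊7.17/2⌋ = 3; lat ⌊6.15/1⌋ = 6.

FL36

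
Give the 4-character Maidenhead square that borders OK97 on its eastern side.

Longitude square 9; +1 → 10, wraps to 0, carry into field.
Longitude field O = 14; +1 → 15 = P.
The latitude characters are unchanged.

PK07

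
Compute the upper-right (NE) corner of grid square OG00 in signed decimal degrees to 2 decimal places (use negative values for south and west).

Field O=14, G=6: +14·20° lon, +6·10° lat → SW at lon 100°, lat -30°.
Square 0, 0: +0·2° lon, +0·1° lat → SW at lon 100°, lat -30°.
Cell spans 2° lon × 1° lat. NE corner is SW corner plus one full cell.
latitude -29.00, longitude 102.00.

-29.00, 102.00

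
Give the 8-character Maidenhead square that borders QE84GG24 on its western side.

Longitude extended square 2; −1 → 1.
The latitude characters are unchanged.

QE84gg14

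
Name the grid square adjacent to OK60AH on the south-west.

OK50xg

Longitude subsquare a = 0; −1 → -1, wraps to 23 = x, carry into square.
Longitude square 6; −1 → 5.
Latitude subsquare h = 7; −1 → 6 = g.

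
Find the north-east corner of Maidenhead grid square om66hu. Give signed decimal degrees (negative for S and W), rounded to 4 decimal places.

Field O=14, M=12: +14·20° lon, +12·10° lat → SW at lon 100°, lat 30°.
Square 6, 6: +6·2° lon, +6·1° lat → SW at lon 112°, lat 36°.
Subsquare h=7, u=20: +7·0.0833333° lon, +20·0.0416667° lat → SW at lon 112.583°, lat 36.8333°.
Cell spans 0.0833333° lon × 0.0416667° lat. NE corner is SW corner plus one full cell.
latitude 36.8750, longitude 112.6667.

36.8750, 112.6667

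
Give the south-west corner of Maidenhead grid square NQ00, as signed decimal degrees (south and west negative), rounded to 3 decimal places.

70.000, 80.000

Field N=13, Q=16: +13·20° lon, +16·10° lat → SW at lon 80°, lat 70°.
Square 0, 0: +0·2° lon, +0·1° lat → SW at lon 80°, lat 70°.
latitude 70.000, longitude 80.000.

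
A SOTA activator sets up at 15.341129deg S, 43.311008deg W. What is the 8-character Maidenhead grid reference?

GH84ip28

Add 180° to longitude and 90° to latitude: 136.68899, 74.65887.
Field: 136.68899/20 → 6 → G, 74.65887/10 → 7 → H; chars GH.
Square: 16.68899/2 → 8, 4.65887/1 → 4; chars 84.
Subsquare: 0.68899/0.0833333 → 8 → i, 0.65887/0.0416667 → 15 → p; chars ip.
Extended square: 0.02233/0.00833333 → 2, 0.03387/0.00416667 → 8; chars 28.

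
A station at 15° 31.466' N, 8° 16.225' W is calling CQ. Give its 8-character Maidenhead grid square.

Add 180° to longitude and 90° to latitude: 171.72958, 105.52443.
Field: lon ⌊171.72958/20⌋ = 8 → I; lat ⌊105.52443/10⌋ = 10 → K.
Square: lon ⌊11.72958/2⌋ = 5; lat ⌊5.52443/1⌋ = 5.
Subsquare: lon ⌊1.72958/0.0833333⌋ = 20 → u; lat ⌊0.52443/0.0416667⌋ = 12 → m.
Extended square: lon ⌊0.06292/0.00833333⌋ = 7; lat ⌊0.02443/0.00416667⌋ = 5.

IK55um75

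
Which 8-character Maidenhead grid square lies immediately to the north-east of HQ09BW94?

HQ09cw05

Longitude extended square 9; +1 → 10, wraps to 0, carry into subsquare.
Longitude subsquare b = 1; +1 → 2 = c.
Latitude extended square 4; +1 → 5.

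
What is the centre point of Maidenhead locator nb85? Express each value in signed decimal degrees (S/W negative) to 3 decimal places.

-74.500, 97.000

Field N=13, B=1: +13·20° lon, +1·10° lat → SW at lon 80°, lat -80°.
Square 8, 5: +8·2° lon, +5·1° lat → SW at lon 96°, lat -75°.
Cell spans 2° lon × 1° lat. Centre is SW corner plus half of each.
latitude -74.500, longitude 97.000.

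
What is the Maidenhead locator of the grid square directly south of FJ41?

Latitude square 1; −1 → 0.
The longitude characters are unchanged.

FJ40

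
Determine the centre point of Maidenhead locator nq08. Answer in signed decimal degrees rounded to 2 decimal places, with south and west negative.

78.50, 81.00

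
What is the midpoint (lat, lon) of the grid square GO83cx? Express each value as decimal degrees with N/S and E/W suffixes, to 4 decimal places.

Field G=6, O=14: +6·20° lon, +14·10° lat → SW at lon -60°, lat 50°.
Square 8, 3: +8·2° lon, +3·1° lat → SW at lon -44°, lat 53°.
Subsquare c=2, x=23: +2·0.0833333° lon, +23·0.0416667° lat → SW at lon -43.8333°, lat 53.9583°.
Cell spans 0.0833333° lon × 0.0416667° lat. Centre is SW corner plus half of each.
latitude 53.9792° N, longitude 43.7917° W.

53.9792° N, 43.7917° W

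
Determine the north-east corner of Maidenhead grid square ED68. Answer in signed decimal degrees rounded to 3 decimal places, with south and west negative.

-51.000, -86.000

Field E=4, D=3: +4·20° lon, +3·10° lat → SW at lon -100°, lat -60°.
Square 6, 8: +6·2° lon, +8·1° lat → SW at lon -88°, lat -52°.
Cell spans 2° lon × 1° lat. NE corner is SW corner plus one full cell.
latitude -51.000, longitude -86.000.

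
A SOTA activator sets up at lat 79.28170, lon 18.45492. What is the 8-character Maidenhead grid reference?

Offset from 180°W / 90°S: lon 198.45492°, lat 169.28170°.
Field: lon ⌊198.45492/20⌋ = 9 → J; lat ⌊169.28170/10⌋ = 16 → Q.
Square: lon ⌊18.45492/2⌋ = 9; lat ⌊9.28170/1⌋ = 9.
Subsquare: lon ⌊0.45492/0.0833333⌋ = 5 → f; lat ⌊0.28170/0.0416667⌋ = 6 → g.
Extended square: lon ⌊0.03825/0.00833333⌋ = 4; lat ⌊0.03170/0.00416667⌋ = 7.

JQ99fg47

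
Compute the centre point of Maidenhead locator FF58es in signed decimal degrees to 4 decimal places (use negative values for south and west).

-31.2292, -69.6250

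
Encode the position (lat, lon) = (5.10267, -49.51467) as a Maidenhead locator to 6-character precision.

GJ55fc

Shift to the Maidenhead origin (180°W, 90°S): lon 130.4853, lat 95.1027.
Field: 130.4853/20 → 6 → G, 95.1027/10 → 9 → J; chars GJ.
Square: 10.4853/2 → 5, 5.1027/1 → 5; chars 55.
Subsquare: 0.4853/0.0833333 → 5 → f, 0.1027/0.0416667 → 2 → c; chars fc.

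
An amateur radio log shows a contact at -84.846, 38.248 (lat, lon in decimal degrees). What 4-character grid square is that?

Add 180° to longitude and 90° to latitude: 218.25, 5.15.
Field: lon ⌊218.25/20⌋ = 10 → K; lat ⌊5.15/10⌋ = 0 → A.
Square: lon ⌊18.25/2⌋ = 9; lat ⌊5.15/1⌋ = 5.

KA95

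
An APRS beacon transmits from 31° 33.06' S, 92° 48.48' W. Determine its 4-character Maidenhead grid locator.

EF38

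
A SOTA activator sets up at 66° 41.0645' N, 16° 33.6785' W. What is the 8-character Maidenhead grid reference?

IP16rq24

Shift to the Maidenhead origin (180°W, 90°S): lon 163.43869, lat 156.68441.
Field (20°×10°, letters A–R): lon ⌊163.43869/20⌋ = 8 → I; lat ⌊156.68441/10⌋ = 15 → P.
Square (2°×1°, digits 0–9): lon ⌊3.43869/2⌋ = 1; lat ⌊6.68441/1⌋ = 6.
Subsquare (5′×2.5′, letters a–x): lon ⌊1.43869/0.0833333⌋ = 17 → r; lat ⌊0.68441/0.0416667⌋ = 16 → q.
Extended square (30″×15″, digits 0–9): lon ⌊0.02203/0.00833333⌋ = 2; lat ⌊0.01774/0.00416667⌋ = 4.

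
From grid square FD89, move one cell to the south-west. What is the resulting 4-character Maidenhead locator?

Longitude square 8; −1 → 7.
Latitude square 9; −1 → 8.

FD78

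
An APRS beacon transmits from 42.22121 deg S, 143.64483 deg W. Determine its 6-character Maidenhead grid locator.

Add 180° to longitude and 90° to latitude: 36.3552, 47.7788.
Field (20°×10°, letters A–R): lon ⌊36.3552/20⌋ = 1 → B; lat ⌊47.7788/10⌋ = 4 → E.
Square (2°×1°, digits 0–9): lon ⌊16.3552/2⌋ = 8; lat ⌊7.7788/1⌋ = 7.
Subsquare (5′×2.5′, letters a–x): lon ⌊0.3552/0.0833333⌋ = 4 → e; lat ⌊0.7788/0.0416667⌋ = 18 → s.

BE87es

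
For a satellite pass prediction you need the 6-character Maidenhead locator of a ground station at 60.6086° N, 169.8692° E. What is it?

Shift to the Maidenhead origin (180°W, 90°S): lon 349.8692, lat 150.6086.
Field (20°×10°, letters A–R): 349.8692/20 → 17 → R, 150.6086/10 → 15 → P; chars RP.
Square (2°×1°, digits 0–9): 9.8692/2 → 4, 0.6086/1 → 0; chars 40.
Subsquare (5′×2.5′, letters a–x): 1.8692/0.0833333 → 22 → w, 0.6086/0.0416667 → 14 → o; chars wo.

RP40wo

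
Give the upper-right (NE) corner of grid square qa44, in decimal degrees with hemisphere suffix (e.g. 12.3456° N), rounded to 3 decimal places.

85.000° S, 150.000° E

Field Q=16, A=0: +16·20° lon, +0·10° lat → SW at lon 140°, lat -90°.
Square 4, 4: +4·2° lon, +4·1° lat → SW at lon 148°, lat -86°.
Cell spans 2° lon × 1° lat. NE corner is SW corner plus one full cell.
latitude 85.000° S, longitude 150.000° E.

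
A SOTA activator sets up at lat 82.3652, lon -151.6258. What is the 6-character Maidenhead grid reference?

BR42ei

Shift to the Maidenhead origin (180°W, 90°S): lon 28.3742, lat 172.3652.
Field: lon ⌊28.3742/20⌋ = 1 → B; lat ⌊172.3652/10⌋ = 17 → R.
Square: lon ⌊8.3742/2⌋ = 4; lat ⌊2.3652/1⌋ = 2.
Subsquare: lon ⌊0.3742/0.0833333⌋ = 4 → e; lat ⌊0.3652/0.0416667⌋ = 8 → i.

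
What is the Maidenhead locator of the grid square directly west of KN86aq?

Longitude subsquare a = 0; −1 → -1, wraps to 23 = x, carry into square.
Longitude square 8; −1 → 7.
The latitude characters are unchanged.

KN76xq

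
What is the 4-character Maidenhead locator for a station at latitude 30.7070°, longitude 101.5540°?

OM00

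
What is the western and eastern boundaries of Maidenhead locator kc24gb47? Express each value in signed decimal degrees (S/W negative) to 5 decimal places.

24.53333, 24.54167

Field K=10, C=2: +10·20° lon, +2·10° lat → SW at lon 20°, lat -70°.
Square 2, 4: +2·2° lon, +4·1° lat → SW at lon 24°, lat -66°.
Subsquare g=6, b=1: +6·0.0833333° lon, +1·0.0416667° lat → SW at lon 24.5°, lat -65.9583°.
Extended square 4, 7: +4·0.00833333° lon, +7·0.00416667° lat → SW at lon 24.5333°, lat -65.9292°.
Cell spans 0.00833333° lon × 0.00416667° lat.
west 24.53333, east 24.54167.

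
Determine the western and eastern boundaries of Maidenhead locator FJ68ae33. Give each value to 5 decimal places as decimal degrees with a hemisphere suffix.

Field F=5, J=9: +5·20° lon, +9·10° lat → SW at lon -80°, lat 0°.
Square 6, 8: +6·2° lon, +8·1° lat → SW at lon -68°, lat 8°.
Subsquare a=0, e=4: +0·0.0833333° lon, +4·0.0416667° lat → SW at lon -68°, lat 8.16667°.
Extended square 3, 3: +3·0.00833333° lon, +3·0.00416667° lat → SW at lon -67.975°, lat 8.17917°.
Cell spans 0.00833333° lon × 0.00416667° lat.
west 67.97500° W, east 67.96667° W.

67.97500° W, 67.96667° W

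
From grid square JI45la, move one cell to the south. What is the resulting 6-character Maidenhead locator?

JI44lx

Latitude subsquare a = 0; −1 → -1, wraps to 23 = x, carry into square.
Latitude square 5; −1 → 4.
The longitude characters are unchanged.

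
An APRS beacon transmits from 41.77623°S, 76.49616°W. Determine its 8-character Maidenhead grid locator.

FE18sf03

Add 180° to longitude and 90° to latitude: 103.50384, 48.22377.
Field: lon ⌊103.50384/20⌋ = 5 → F; lat ⌊48.22377/10⌋ = 4 → E.
Square: lon ⌊3.50384/2⌋ = 1; lat ⌊8.22377/1⌋ = 8.
Subsquare: lon ⌊1.50384/0.0833333⌋ = 18 → s; lat ⌊0.22377/0.0416667⌋ = 5 → f.
Extended square: lon ⌊0.00384/0.00833333⌋ = 0; lat ⌊0.01544/0.00416667⌋ = 3.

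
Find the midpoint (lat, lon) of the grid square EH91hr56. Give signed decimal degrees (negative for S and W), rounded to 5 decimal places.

Field E=4, H=7: +4·20° lon, +7·10° lat → SW at lon -100°, lat -20°.
Square 9, 1: +9·2° lon, +1·1° lat → SW at lon -82°, lat -19°.
Subsquare h=7, r=17: +7·0.0833333° lon, +17·0.0416667° lat → SW at lon -81.4167°, lat -18.2917°.
Extended square 5, 6: +5·0.00833333° lon, +6·0.00416667° lat → SW at lon -81.375°, lat -18.2667°.
Cell spans 0.00833333° lon × 0.00416667° lat. Centre is SW corner plus half of each.
latitude -18.26458, longitude -81.37083.

-18.26458, -81.37083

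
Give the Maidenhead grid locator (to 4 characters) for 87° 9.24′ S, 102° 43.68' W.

Shift to the Maidenhead origin (180°W, 90°S): lon 77.27, lat 2.85.
Field: lon ⌊77.27/20⌋ = 3 → D; lat ⌊2.85/10⌋ = 0 → A.
Square: lon ⌊17.27/2⌋ = 8; lat ⌊2.85/1⌋ = 2.

DA82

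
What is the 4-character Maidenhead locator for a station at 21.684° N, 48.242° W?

GL51

Shift to the Maidenhead origin (180°W, 90°S): lon 131.76, lat 111.68.
Field (20°×10°, letters A–R): 131.76/20 → 6 → G, 111.68/10 → 11 → L; chars GL.
Square (2°×1°, digits 0–9): 11.76/2 → 5, 1.68/1 → 1; chars 51.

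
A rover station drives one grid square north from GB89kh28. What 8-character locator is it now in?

GB89kh29

Latitude extended square 8; +1 → 9.
The longitude characters are unchanged.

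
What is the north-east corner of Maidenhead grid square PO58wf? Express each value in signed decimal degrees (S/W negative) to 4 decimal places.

58.2500, 131.9167

Field P=15, O=14: +15·20° lon, +14·10° lat → SW at lon 120°, lat 50°.
Square 5, 8: +5·2° lon, +8·1° lat → SW at lon 130°, lat 58°.
Subsquare w=22, f=5: +22·0.0833333° lon, +5·0.0416667° lat → SW at lon 131.833°, lat 58.2083°.
Cell spans 0.0833333° lon × 0.0416667° lat. NE corner is SW corner plus one full cell.
latitude 58.2500, longitude 131.9167.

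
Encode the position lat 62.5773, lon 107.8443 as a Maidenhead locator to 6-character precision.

Shift to the Maidenhead origin (180°W, 90°S): lon 287.8443, lat 152.5773.
Field (20°×10°, letters A–R): 287.8443/20 → 14 → O, 152.5773/10 → 15 → P; chars OP.
Square (2°×1°, digits 0–9): 7.8443/2 → 3, 2.5773/1 → 2; chars 32.
Subsquare (5′×2.5′, letters a–x): 1.8443/0.0833333 → 22 → w, 0.5773/0.0416667 → 13 → n; chars wn.

OP32wn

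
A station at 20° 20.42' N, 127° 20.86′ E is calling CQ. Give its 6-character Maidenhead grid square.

PL30qi

Offset from 180°W / 90°S: lon 307.3477°, lat 110.3403°.
Field: 307.3477/20 → 15 → P, 110.3403/10 → 11 → L; chars PL.
Square: 7.3477/2 → 3, 0.3403/1 → 0; chars 30.
Subsquare: 1.3477/0.0833333 → 16 → q, 0.3403/0.0416667 → 8 → i; chars qi.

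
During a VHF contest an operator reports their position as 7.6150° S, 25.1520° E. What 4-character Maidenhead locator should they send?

KI22

Add 180° to longitude and 90° to latitude: 205.15, 82.39.
Field: lon ⌊205.15/20⌋ = 10 → K; lat ⌊82.39/10⌋ = 8 → I.
Square: lon ⌊5.15/2⌋ = 2; lat ⌊2.39/1⌋ = 2.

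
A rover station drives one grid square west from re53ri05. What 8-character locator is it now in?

RE53qi95

Longitude extended square 0; −1 → -1, wraps to 9, carry into subsquare.
Longitude subsquare r = 17; −1 → 16 = q.
The latitude characters are unchanged.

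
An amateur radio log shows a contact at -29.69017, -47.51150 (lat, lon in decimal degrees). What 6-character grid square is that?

Add 180° to longitude and 90° to latitude: 132.4885, 60.3098.
Field: lon ⌊132.4885/20⌋ = 6 → G; lat ⌊60.3098/10⌋ = 6 → G.
Square: lon ⌊12.4885/2⌋ = 6; lat ⌊0.3098/1⌋ = 0.
Subsquare: lon ⌊0.4885/0.0833333⌋ = 5 → f; lat ⌊0.3098/0.0416667⌋ = 7 → h.

GG60fh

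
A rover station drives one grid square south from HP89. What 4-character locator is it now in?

Latitude square 9; −1 → 8.
The longitude characters are unchanged.

HP88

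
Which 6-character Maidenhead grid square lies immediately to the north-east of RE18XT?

RE28au

Longitude subsquare x = 23; +1 → 24, wraps to 0 = a, carry into square.
Longitude square 1; +1 → 2.
Latitude subsquare t = 19; +1 → 20 = u.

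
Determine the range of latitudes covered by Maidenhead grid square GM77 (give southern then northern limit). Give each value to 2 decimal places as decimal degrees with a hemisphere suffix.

37.00° N, 38.00° N

Field G=6, M=12: +6·20° lon, +12·10° lat → SW at lon -60°, lat 30°.
Square 7, 7: +7·2° lon, +7·1° lat → SW at lon -46°, lat 37°.
Cell spans 2° lon × 1° lat.
south 37.00° N, north 38.00° N.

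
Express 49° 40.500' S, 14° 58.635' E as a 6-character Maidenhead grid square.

Offset from 180°W / 90°S: lon 194.9772°, lat 40.3250°.
Field: 194.9772/20 → 9 → J, 40.3250/10 → 4 → E; chars JE.
Square: 14.9772/2 → 7, 0.3250/1 → 0; chars 70.
Subsquare: 0.9772/0.0833333 → 11 → l, 0.3250/0.0416667 → 7 → h; chars lh.

JE70lh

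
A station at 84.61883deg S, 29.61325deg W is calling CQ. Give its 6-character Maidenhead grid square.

Shift to the Maidenhead origin (180°W, 90°S): lon 150.3868, lat 5.3812.
Field (20°×10°, letters A–R): 150.3868/20 → 7 → H, 5.3812/10 → 0 → A; chars HA.
Square (2°×1°, digits 0–9): 10.3868/2 → 5, 5.3812/1 → 5; chars 55.
Subsquare (5′×2.5′, letters a–x): 0.3868/0.0833333 → 4 → e, 0.3812/0.0416667 → 9 → j; chars ej.

HA55ej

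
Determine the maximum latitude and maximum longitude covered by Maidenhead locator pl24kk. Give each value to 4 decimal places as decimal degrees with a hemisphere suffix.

Field P=15, L=11: +15·20° lon, +11·10° lat → SW at lon 120°, lat 20°.
Square 2, 4: +2·2° lon, +4·1° lat → SW at lon 124°, lat 24°.
Subsquare k=10, k=10: +10·0.0833333° lon, +10·0.0416667° lat → SW at lon 124.833°, lat 24.4167°.
Cell spans 0.0833333° lon × 0.0416667° lat. NE corner is SW corner plus one full cell.
latitude 24.4583° N, longitude 124.9167° E.

24.4583° N, 124.9167° E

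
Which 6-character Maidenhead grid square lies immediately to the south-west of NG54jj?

NG54ii

Longitude subsquare j = 9; −1 → 8 = i.
Latitude subsquare j = 9; −1 → 8 = i.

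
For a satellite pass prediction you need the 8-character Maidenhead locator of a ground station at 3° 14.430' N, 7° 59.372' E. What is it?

Offset from 180°W / 90°S: lon 187.98953°, lat 93.24050°.
Field: lon ⌊187.98953/20⌋ = 9 → J; lat ⌊93.24050/10⌋ = 9 → J.
Square: lon ⌊7.98953/2⌋ = 3; lat ⌊3.24050/1⌋ = 3.
Subsquare: lon ⌊1.98953/0.0833333⌋ = 23 → x; lat ⌊0.24050/0.0416667⌋ = 5 → f.
Extended square: lon ⌊0.07287/0.00833333⌋ = 8; lat ⌊0.03217/0.00416667⌋ = 7.

JJ33xf87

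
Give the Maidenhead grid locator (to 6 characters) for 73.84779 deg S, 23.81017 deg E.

Shift to the Maidenhead origin (180°W, 90°S): lon 203.8102, lat 16.1522.
Field: lon ⌊203.8102/20⌋ = 10 → K; lat ⌊16.1522/10⌋ = 1 → B.
Square: lon ⌊3.8102/2⌋ = 1; lat ⌊6.1522/1⌋ = 6.
Subsquare: lon ⌊1.8102/0.0833333⌋ = 21 → v; lat ⌊0.1522/0.0416667⌋ = 3 → d.

KB16vd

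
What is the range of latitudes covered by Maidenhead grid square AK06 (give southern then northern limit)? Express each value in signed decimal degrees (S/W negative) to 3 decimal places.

16.000, 17.000

Field A=0, K=10: +0·20° lon, +10·10° lat → SW at lon -180°, lat 10°.
Square 0, 6: +0·2° lon, +6·1° lat → SW at lon -180°, lat 16°.
Cell spans 2° lon × 1° lat.
south 16.000, north 17.000.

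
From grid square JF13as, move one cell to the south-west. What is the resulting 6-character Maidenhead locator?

Longitude subsquare a = 0; −1 → -1, wraps to 23 = x, carry into square.
Longitude square 1; −1 → 0.
Latitude subsquare s = 18; −1 → 17 = r.

JF03xr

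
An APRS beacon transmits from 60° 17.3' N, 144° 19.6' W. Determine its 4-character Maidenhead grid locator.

BP70

Offset from 180°W / 90°S: lon 35.67°, lat 150.29°.
Field: 35.67/20 → 1 → B, 150.29/10 → 15 → P; chars BP.
Square: 15.67/2 → 7, 0.29/1 → 0; chars 70.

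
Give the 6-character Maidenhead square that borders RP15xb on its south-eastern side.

Longitude subsquare x = 23; +1 → 24, wraps to 0 = a, carry into square.
Longitude square 1; +1 → 2.
Latitude subsquare b = 1; −1 → 0 = a.

RP25aa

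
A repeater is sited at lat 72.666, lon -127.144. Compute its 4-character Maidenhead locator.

CQ62

Shift to the Maidenhead origin (180°W, 90°S): lon 52.86, lat 162.67.
Field: 52.86/20 → 2 → C, 162.67/10 → 16 → Q; chars CQ.
Square: 12.86/2 → 6, 2.67/1 → 2; chars 62.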